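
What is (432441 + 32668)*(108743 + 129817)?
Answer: 110956403040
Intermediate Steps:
(432441 + 32668)*(108743 + 129817) = 465109*238560 = 110956403040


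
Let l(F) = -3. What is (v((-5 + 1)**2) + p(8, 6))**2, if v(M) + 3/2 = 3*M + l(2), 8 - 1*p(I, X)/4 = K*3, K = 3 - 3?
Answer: 22801/4 ≈ 5700.3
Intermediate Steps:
K = 0
p(I, X) = 32 (p(I, X) = 32 - 0*3 = 32 - 4*0 = 32 + 0 = 32)
v(M) = -9/2 + 3*M (v(M) = -3/2 + (3*M - 3) = -3/2 + (-3 + 3*M) = -9/2 + 3*M)
(v((-5 + 1)**2) + p(8, 6))**2 = ((-9/2 + 3*(-5 + 1)**2) + 32)**2 = ((-9/2 + 3*(-4)**2) + 32)**2 = ((-9/2 + 3*16) + 32)**2 = ((-9/2 + 48) + 32)**2 = (87/2 + 32)**2 = (151/2)**2 = 22801/4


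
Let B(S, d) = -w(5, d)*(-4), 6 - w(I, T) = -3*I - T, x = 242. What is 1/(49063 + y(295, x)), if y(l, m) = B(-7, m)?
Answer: 1/50115 ≈ 1.9954e-5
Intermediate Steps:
w(I, T) = 6 + T + 3*I (w(I, T) = 6 - (-3*I - T) = 6 - (-T - 3*I) = 6 + (T + 3*I) = 6 + T + 3*I)
B(S, d) = 84 + 4*d (B(S, d) = -(6 + d + 3*5)*(-4) = -(6 + d + 15)*(-4) = -(21 + d)*(-4) = (-21 - d)*(-4) = 84 + 4*d)
y(l, m) = 84 + 4*m
1/(49063 + y(295, x)) = 1/(49063 + (84 + 4*242)) = 1/(49063 + (84 + 968)) = 1/(49063 + 1052) = 1/50115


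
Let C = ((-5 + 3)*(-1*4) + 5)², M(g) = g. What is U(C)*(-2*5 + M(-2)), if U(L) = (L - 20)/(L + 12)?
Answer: -1788/181 ≈ -9.8784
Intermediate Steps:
C = 169 (C = (-2*(-4) + 5)² = (8 + 5)² = 13² = 169)
U(L) = (-20 + L)/(12 + L)
U(C)*(-2*5 + M(-2)) = ((-20 + 169)/(12 + 169))*(-2*5 - 2) = (149/181)*(-10 - 2) = ((1/181)*149)*(-12) = (149/181)*(-12) = -1788/181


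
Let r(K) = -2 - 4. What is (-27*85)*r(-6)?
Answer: 13770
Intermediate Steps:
r(K) = -6
(-27*85)*r(-6) = -27*85*(-6) = -2295*(-6) = 13770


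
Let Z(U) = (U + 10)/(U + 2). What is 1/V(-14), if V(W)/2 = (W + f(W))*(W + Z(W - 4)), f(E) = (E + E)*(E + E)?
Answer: -1/20790 ≈ -4.8100e-5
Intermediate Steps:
f(E) = 4*E² (f(E) = (2*E)*(2*E) = 4*E²)
Z(U) = (10 + U)/(2 + U)
V(W) = 2*(W + 4*W²)*(W + (6 + W)/(-2 + W)) (V(W) = 2*((W + 4*W²)*(W + (10 + (W - 4))/(2 + (W - 4)))) = 2*((W + 4*W²)*(W + (10 + (-4 + W))/(2 + (-4 + W)))) = 2*((W + 4*W²)*(W + (6 + W)/(-2 + W))) = 2*(W + 4*W²)*(W + (6 + W)/(-2 + W)))
1/V(-14) = 1/(2*(-14)*(6 - 3*(-14)² + 4*(-14)³ + 23*(-14))/(-2 - 14)) = 1/(2*(-14)*(6 - 3*196 + 4*(-2744) - 322)/(-16)) = 1/(2*(-14)*(-1/16)*(6 - 588 - 10976 - 322)) = 1/(2*(-14)*(-1/16)*(-11880)) = 1/(-20790) = -1/20790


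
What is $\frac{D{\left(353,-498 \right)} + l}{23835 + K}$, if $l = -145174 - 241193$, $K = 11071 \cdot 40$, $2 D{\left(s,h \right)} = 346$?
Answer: $- \frac{386194}{466675} \approx -0.82754$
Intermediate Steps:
$D{\left(s,h \right)} = 173$ ($D{\left(s,h \right)} = \frac{1}{2} \cdot 346 = 173$)
$K = 442840$
$l = -386367$ ($l = -145174 - 241193 = -386367$)
$\frac{D{\left(353,-498 \right)} + l}{23835 + K} = \frac{173 - 386367}{23835 + 442840} = - \frac{386194}{466675}$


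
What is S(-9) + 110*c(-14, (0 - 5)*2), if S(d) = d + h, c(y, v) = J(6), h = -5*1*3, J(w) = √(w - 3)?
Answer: -24 + 110*√3 ≈ 166.53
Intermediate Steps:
J(w) = √(-3 + w)
h = -15 (h = -5*3 = -15)
c(y, v) = √3 (c(y, v) = √(-3 + 6) = √3)
S(d) = -15 + d (S(d) = d - 15 = -15 + d)
S(-9) + 110*c(-14, (0 - 5)*2) = (-15 - 9) + 110*√3 = -24 + 110*√3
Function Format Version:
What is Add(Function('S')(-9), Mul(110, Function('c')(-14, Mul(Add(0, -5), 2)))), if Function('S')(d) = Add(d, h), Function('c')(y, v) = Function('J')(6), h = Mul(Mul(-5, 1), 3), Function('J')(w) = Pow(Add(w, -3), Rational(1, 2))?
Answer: Add(-24, Mul(110, Pow(3, Rational(1, 2)))) ≈ 166.53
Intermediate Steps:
Function('J')(w) = Pow(Add(-3, w), Rational(1, 2))
h = -15 (h = Mul(-5, 3) = -15)
Function('c')(y, v) = Pow(3, Rational(1, 2)) (Function('c')(y, v) = Pow(Add(-3, 6), Rational(1, 2)) = Pow(3, Rational(1, 2)))
Function('S')(d) = Add(-15, d) (Function('S')(d) = Add(d, -15) = Add(-15, d))
Add(Function('S')(-9), Mul(110, Function('c')(-14, Mul(Add(0, -5), 2)))) = Add(Add(-15, -9), Mul(110, Pow(3, Rational(1, 2)))) = Add(-24, Mul(110, Pow(3, Rational(1, 2))))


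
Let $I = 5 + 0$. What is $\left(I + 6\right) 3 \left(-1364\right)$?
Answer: $-45012$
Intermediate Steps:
$I = 5$
$\left(I + 6\right) 3 \left(-1364\right) = \left(5 + 6\right) 3 \left(-1364\right) = 11 \cdot 3 \left(-1364\right) = 33 \left(-1364\right) = -45012$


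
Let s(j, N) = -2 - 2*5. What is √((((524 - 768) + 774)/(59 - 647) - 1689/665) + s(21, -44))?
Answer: I*√245825610/3990 ≈ 3.9295*I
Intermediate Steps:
s(j, N) = -12 (s(j, N) = -2 - 10 = -12)
√((((524 - 768) + 774)/(59 - 647) - 1689/665) + s(21, -44)) = √((((524 - 768) + 774)/(59 - 647) - 1689/665) - 12) = √(((-244 + 774)/(-588) - 1689*1/665) - 12) = √((530*(-1/588) - 1689/665) - 12) = √((-265/294 - 1689/665) - 12) = √(-96113/27930 - 12) = √(-431273/27930) = I*√245825610/3990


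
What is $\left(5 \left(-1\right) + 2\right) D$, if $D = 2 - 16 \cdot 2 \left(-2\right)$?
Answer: $-198$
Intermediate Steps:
$D = 66$ ($D = 2 - -64 = 2 + 64 = 66$)
$\left(5 \left(-1\right) + 2\right) D = \left(5 \left(-1\right) + 2\right) 66 = \left(-5 + 2\right) 66 = \left(-3\right) 66 = -198$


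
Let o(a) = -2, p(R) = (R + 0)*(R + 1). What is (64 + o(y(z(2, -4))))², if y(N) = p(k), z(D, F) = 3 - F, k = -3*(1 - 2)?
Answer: 3844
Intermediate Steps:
k = 3 (k = -3*(-1) = 3)
p(R) = R*(1 + R)
y(N) = 12 (y(N) = 3*(1 + 3) = 3*4 = 12)
(64 + o(y(z(2, -4))))² = (64 - 2)² = 62² = 3844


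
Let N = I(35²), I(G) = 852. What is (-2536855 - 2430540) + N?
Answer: -4966543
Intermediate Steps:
N = 852
(-2536855 - 2430540) + N = (-2536855 - 2430540) + 852 = -4967395 + 852 = -4966543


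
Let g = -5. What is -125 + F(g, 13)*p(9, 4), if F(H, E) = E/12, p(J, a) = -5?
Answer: -1565/12 ≈ -130.42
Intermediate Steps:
F(H, E) = E/12 (F(H, E) = E*(1/12) = E/12)
-125 + F(g, 13)*p(9, 4) = -125 + ((1/12)*13)*(-5) = -125 + (13/12)*(-5) = -125 - 65/12 = -1565/12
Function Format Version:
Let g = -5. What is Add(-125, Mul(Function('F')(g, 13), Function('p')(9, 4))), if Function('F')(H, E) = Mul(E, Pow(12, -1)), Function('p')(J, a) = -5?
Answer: Rational(-1565, 12) ≈ -130.42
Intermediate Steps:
Function('F')(H, E) = Mul(Rational(1, 12), E) (Function('F')(H, E) = Mul(E, Rational(1, 12)) = Mul(Rational(1, 12), E))
Add(-125, Mul(Function('F')(g, 13), Function('p')(9, 4))) = Add(-125, Mul(Mul(Rational(1, 12), 13), -5)) = Add(-125, Mul(Rational(13, 12), -5)) = Add(-125, Rational(-65, 12)) = Rational(-1565, 12)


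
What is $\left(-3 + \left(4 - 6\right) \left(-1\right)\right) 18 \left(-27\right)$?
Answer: $486$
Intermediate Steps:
$\left(-3 + \left(4 - 6\right) \left(-1\right)\right) 18 \left(-27\right) = \left(-3 - -2\right) 18 \left(-27\right) = \left(-3 + 2\right) 18 \left(-27\right) = \left(-1\right) 18 \left(-27\right) = \left(-18\right) \left(-27\right) = 486$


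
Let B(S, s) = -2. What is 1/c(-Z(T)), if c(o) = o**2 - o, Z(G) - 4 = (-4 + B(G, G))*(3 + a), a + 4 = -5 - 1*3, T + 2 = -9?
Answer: 1/3422 ≈ 0.00029223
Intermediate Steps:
T = -11 (T = -2 - 9 = -11)
a = -12 (a = -4 + (-5 - 1*3) = -4 + (-5 - 3) = -4 - 8 = -12)
Z(G) = 58 (Z(G) = 4 + (-4 - 2)*(3 - 12) = 4 - 6*(-9) = 4 + 54 = 58)
1/c(-Z(T)) = 1/((-1*58)*(-1 - 1*58)) = 1/(-58*(-1 - 58)) = 1/(-58*(-59)) = 1/3422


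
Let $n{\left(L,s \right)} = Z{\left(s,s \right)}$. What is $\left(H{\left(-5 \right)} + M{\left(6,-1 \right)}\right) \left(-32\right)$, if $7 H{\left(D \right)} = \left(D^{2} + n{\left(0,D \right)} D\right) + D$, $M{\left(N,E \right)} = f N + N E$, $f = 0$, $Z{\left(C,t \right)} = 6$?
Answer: $\frac{1664}{7} \approx 237.71$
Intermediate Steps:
$n{\left(L,s \right)} = 6$
$M{\left(N,E \right)} = E N$ ($M{\left(N,E \right)} = 0 N + N E = 0 + E N = E N$)
$H{\left(D \right)} = D + \frac{D^{2}}{7}$ ($H{\left(D \right)} = \frac{\left(D^{2} + 6 D\right) + D}{7} = \frac{D^{2} + 7 D}{7} = D + \frac{D^{2}}{7}$)
$\left(H{\left(-5 \right)} + M{\left(6,-1 \right)}\right) \left(-32\right) = \left(\frac{1}{7} \left(-5\right) \left(7 - 5\right) - 6\right) \left(-32\right) = \left(\frac{1}{7} \left(-5\right) 2 - 6\right) \left(-32\right) = \left(- \frac{10}{7} - 6\right) \left(-32\right) = \left(- \frac{52}{7}\right) \left(-32\right) = \frac{1664}{7}$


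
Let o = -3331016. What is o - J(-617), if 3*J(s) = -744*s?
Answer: -3484032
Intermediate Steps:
J(s) = -248*s (J(s) = (-744*s)/3 = -248*s)
o - J(-617) = -3331016 - (-248)*(-617) = -3331016 - 1*153016 = -3331016 - 153016 = -3484032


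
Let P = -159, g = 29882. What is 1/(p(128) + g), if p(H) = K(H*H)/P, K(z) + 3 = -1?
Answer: 159/4751242 ≈ 3.3465e-5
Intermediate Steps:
K(z) = -4 (K(z) = -3 - 1 = -4)
p(H) = 4/159 (p(H) = -4/(-159) = -4*(-1/159) = 4/159)
1/(p(128) + g) = 1/(4/159 + 29882) = 1/(4751242/159) = 159/4751242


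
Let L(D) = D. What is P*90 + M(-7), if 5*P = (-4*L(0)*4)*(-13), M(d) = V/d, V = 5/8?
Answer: -5/56 ≈ -0.089286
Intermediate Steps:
V = 5/8 (V = 5*(⅛) = 5/8 ≈ 0.62500)
M(d) = 5/(8*d)
P = 0 (P = ((-4*0*4)*(-13))/5 = ((0*4)*(-13))/5 = (0*(-13))/5 = (⅕)*0 = 0)
P*90 + M(-7) = 0*90 + (5/8)/(-7) = 0 + (5/8)*(-⅐) = 0 - 5/56 = -5/56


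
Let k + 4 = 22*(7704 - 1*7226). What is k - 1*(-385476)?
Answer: 395988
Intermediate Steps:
k = 10512 (k = -4 + 22*(7704 - 1*7226) = -4 + 22*(7704 - 7226) = -4 + 22*478 = -4 + 10516 = 10512)
k - 1*(-385476) = 10512 - 1*(-385476) = 10512 + 385476 = 395988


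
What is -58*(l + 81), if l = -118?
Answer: 2146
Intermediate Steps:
-58*(l + 81) = -58*(-118 + 81) = -58*(-37) = 2146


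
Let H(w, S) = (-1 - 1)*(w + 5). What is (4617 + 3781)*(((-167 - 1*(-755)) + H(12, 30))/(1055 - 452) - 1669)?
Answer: -8447153494/603 ≈ -1.4009e+7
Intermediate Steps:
H(w, S) = -10 - 2*w (H(w, S) = -2*(5 + w) = -10 - 2*w)
(4617 + 3781)*(((-167 - 1*(-755)) + H(12, 30))/(1055 - 452) - 1669) = (4617 + 3781)*(((-167 - 1*(-755)) + (-10 - 2*12))/(1055 - 452) - 1669) = 8398*(((-167 + 755) + (-10 - 24))/603 - 1669) = 8398*((588 - 34)*(1/603) - 1669) = 8398*(554*(1/603) - 1669) = 8398*(554/603 - 1669) = 8398*(-1005853/603) = -8447153494/603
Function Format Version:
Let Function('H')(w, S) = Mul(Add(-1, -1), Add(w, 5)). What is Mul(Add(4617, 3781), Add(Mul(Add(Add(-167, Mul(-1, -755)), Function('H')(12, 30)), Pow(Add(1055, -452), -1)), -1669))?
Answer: Rational(-8447153494, 603) ≈ -1.4009e+7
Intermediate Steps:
Function('H')(w, S) = Add(-10, Mul(-2, w)) (Function('H')(w, S) = Mul(-2, Add(5, w)) = Add(-10, Mul(-2, w)))
Mul(Add(4617, 3781), Add(Mul(Add(Add(-167, Mul(-1, -755)), Function('H')(12, 30)), Pow(Add(1055, -452), -1)), -1669)) = Mul(Add(4617, 3781), Add(Mul(Add(Add(-167, Mul(-1, -755)), Add(-10, Mul(-2, 12))), Pow(Add(1055, -452), -1)), -1669)) = Mul(8398, Add(Mul(Add(Add(-167, 755), Add(-10, -24)), Pow(603, -1)), -1669)) = Mul(8398, Add(Mul(Add(588, -34), Rational(1, 603)), -1669)) = Mul(8398, Add(Mul(554, Rational(1, 603)), -1669)) = Mul(8398, Add(Rational(554, 603), -1669)) = Mul(8398, Rational(-1005853, 603)) = Rational(-8447153494, 603)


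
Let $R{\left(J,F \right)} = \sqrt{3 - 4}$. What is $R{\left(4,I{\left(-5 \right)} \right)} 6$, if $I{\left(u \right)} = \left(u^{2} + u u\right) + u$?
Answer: $6 i \approx 6.0 i$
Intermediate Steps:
$I{\left(u \right)} = u + 2 u^{2}$ ($I{\left(u \right)} = \left(u^{2} + u^{2}\right) + u = 2 u^{2} + u = u + 2 u^{2}$)
$R{\left(J,F \right)} = i$ ($R{\left(J,F \right)} = \sqrt{-1} = i$)
$R{\left(4,I{\left(-5 \right)} \right)} 6 = i 6 = 6 i$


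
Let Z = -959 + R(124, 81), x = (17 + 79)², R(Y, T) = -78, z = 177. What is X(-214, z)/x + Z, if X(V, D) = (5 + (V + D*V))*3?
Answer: -3223751/3072 ≈ -1049.4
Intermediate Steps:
x = 9216 (x = 96² = 9216)
X(V, D) = 15 + 3*V + 3*D*V (X(V, D) = (5 + V + D*V)*3 = 15 + 3*V + 3*D*V)
Z = -1037 (Z = -959 - 78 = -1037)
X(-214, z)/x + Z = (15 + 3*(-214) + 3*177*(-214))/9216 - 1037 = (15 - 642 - 113634)*(1/9216) - 1037 = -114261*1/9216 - 1037 = -38087/3072 - 1037 = -3223751/3072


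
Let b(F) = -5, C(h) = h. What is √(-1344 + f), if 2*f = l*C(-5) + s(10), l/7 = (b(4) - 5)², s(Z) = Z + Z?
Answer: 2*I*√771 ≈ 55.534*I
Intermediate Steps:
s(Z) = 2*Z
l = 700 (l = 7*(-5 - 5)² = 7*(-10)² = 7*100 = 700)
f = -1740 (f = (700*(-5) + 2*10)/2 = (-3500 + 20)/2 = (½)*(-3480) = -1740)
√(-1344 + f) = √(-1344 - 1740) = √(-3084) = 2*I*√771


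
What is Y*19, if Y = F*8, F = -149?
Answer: -22648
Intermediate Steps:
Y = -1192 (Y = -149*8 = -1192)
Y*19 = -1192*19 = -22648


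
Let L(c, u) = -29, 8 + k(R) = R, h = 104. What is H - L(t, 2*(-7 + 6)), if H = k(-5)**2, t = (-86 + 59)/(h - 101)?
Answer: 198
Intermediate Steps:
t = -9 (t = (-86 + 59)/(104 - 101) = -27/3 = -27*1/3 = -9)
k(R) = -8 + R
H = 169 (H = (-8 - 5)**2 = (-13)**2 = 169)
H - L(t, 2*(-7 + 6)) = 169 - 1*(-29) = 169 + 29 = 198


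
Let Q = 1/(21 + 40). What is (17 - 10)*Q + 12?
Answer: 739/61 ≈ 12.115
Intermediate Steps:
Q = 1/61 ≈ 0.016393
(17 - 10)*Q + 12 = (17 - 10)*(1/61) + 12 = 7*(1/61) + 12 = 7/61 + 12 = 739/61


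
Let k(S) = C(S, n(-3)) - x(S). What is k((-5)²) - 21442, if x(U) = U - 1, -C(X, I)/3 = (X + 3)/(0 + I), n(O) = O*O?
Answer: -64426/3 ≈ -21475.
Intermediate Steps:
n(O) = O²
C(X, I) = -3*(3 + X)/I (C(X, I) = -3*(X + 3)/(0 + I) = -3*(3 + X)/I)
x(U) = -1 + U
k(S) = -4*S/3 (k(S) = 3*(-3 - S)/((-3)²) - (-1 + S) = 3*(-3 - S)/9 + (1 - S) = 3*(⅑)*(-3 - S) + (1 - S) = (-1 - S/3) + (1 - S) = -4*S/3)
k((-5)²) - 21442 = -4/3*(-5)² - 21442 = -4/3*25 - 21442 = -100/3 - 21442 = -64426/3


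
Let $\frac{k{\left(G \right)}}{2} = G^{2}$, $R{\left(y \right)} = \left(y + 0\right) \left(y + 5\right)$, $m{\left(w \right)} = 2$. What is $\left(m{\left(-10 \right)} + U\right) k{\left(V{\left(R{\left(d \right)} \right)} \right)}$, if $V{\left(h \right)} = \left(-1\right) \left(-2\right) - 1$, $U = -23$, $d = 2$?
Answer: $-42$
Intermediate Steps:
$R{\left(y \right)} = y \left(5 + y\right)$
$V{\left(h \right)} = 1$ ($V{\left(h \right)} = 2 - 1 = 1$)
$k{\left(G \right)} = 2 G^{2}$
$\left(m{\left(-10 \right)} + U\right) k{\left(V{\left(R{\left(d \right)} \right)} \right)} = \left(2 - 23\right) 2 \cdot 1^{2} = - 21 \cdot 2 \cdot 1 = \left(-21\right) 2 = -42$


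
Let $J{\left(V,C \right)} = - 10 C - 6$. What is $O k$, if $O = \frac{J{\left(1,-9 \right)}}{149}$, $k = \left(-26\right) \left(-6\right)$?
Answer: $\frac{13104}{149} \approx 87.946$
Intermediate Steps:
$J{\left(V,C \right)} = -6 - 10 C$ ($J{\left(V,C \right)} = - 10 C - 6 = -6 - 10 C$)
$k = 156$
$O = \frac{84}{149}$ ($O = \frac{-6 - -90}{149} = \left(-6 + 90\right) \frac{1}{149} = 84 \cdot \frac{1}{149} = \frac{84}{149} \approx 0.56376$)
$O k = \frac{84}{149} \cdot 156 = \frac{13104}{149}$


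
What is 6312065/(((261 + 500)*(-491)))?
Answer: -6312065/373651 ≈ -16.893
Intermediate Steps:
6312065/(((261 + 500)*(-491))) = 6312065/((761*(-491))) = 6312065/(-373651) = 6312065*(-1/373651) = -6312065/373651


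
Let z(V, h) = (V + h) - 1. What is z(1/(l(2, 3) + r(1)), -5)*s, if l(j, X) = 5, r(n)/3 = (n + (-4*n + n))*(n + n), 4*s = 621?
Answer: -26703/28 ≈ -953.68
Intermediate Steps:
s = 621/4 (s = (1/4)*621 = 621/4 ≈ 155.25)
r(n) = -12*n**2 (r(n) = 3*((n + (-4*n + n))*(n + n)) = 3*((n - 3*n)*(2*n)) = 3*((-2*n)*(2*n)) = 3*(-4*n**2) = -12*n**2)
z(V, h) = -1 + V + h
z(1/(l(2, 3) + r(1)), -5)*s = (-1 + 1/(5 - 12*1**2) - 5)*(621/4) = (-1 + 1/(5 - 12*1) - 5)*(621/4) = (-1 + 1/(5 - 12) - 5)*(621/4) = (-1 + 1/(-7) - 5)*(621/4) = (-1 - 1/7 - 5)*(621/4) = -43/7*621/4 = -26703/28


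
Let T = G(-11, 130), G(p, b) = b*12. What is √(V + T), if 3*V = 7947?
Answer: √4209 ≈ 64.877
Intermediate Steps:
V = 2649 (V = (⅓)*7947 = 2649)
G(p, b) = 12*b
T = 1560 (T = 12*130 = 1560)
√(V + T) = √(2649 + 1560) = √4209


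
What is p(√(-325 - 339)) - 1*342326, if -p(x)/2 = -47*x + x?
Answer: -342326 + 184*I*√166 ≈ -3.4233e+5 + 2370.7*I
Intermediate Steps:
p(x) = 92*x (p(x) = -2*(-47*x + x) = -(-92)*x = 92*x)
p(√(-325 - 339)) - 1*342326 = 92*√(-325 - 339) - 1*342326 = 92*√(-664) - 342326 = 92*(2*I*√166) - 342326 = 184*I*√166 - 342326 = -342326 + 184*I*√166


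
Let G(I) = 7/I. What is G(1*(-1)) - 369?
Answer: -376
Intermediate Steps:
G(1*(-1)) - 369 = 7/((1*(-1))) - 369 = 7/(-1) - 369 = 7*(-1) - 369 = -7 - 369 = -376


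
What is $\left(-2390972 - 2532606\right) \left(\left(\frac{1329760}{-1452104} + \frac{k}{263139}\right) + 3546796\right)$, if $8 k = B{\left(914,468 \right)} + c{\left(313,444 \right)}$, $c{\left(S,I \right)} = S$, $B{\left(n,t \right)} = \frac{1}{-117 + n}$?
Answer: $- \frac{443176718432523849121455437}{25378153331786} \approx -1.7463 \cdot 10^{13}$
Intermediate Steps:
$k = \frac{124731}{3188}$ ($k = \frac{\frac{1}{-117 + 914} + 313}{8} = \frac{\frac{1}{797} + 313}{8} = \frac{1}{8} \cdot \frac{249462}{797} = \frac{124731}{3188} \approx 39.125$)
$\left(-2390972 - 2532606\right) \left(\left(\frac{1329760}{-1452104} + \frac{k}{263139}\right) + 3546796\right) = \left(-2390972 - 2532606\right) \left(\left(\frac{1329760}{-1452104} + \frac{124731}{3188 \cdot 263139}\right) + 3546796\right) = - 4923578 \left(\left(1329760 \left(- \frac{1}{1452104}\right) + \frac{124731}{3188} \cdot \frac{1}{263139}\right) + 3546796\right) = - 4923578 \left(\left(- \frac{166220}{181513} + \frac{41577}{279629044}\right) + 3546796\right) = - 4923578 \left(- \frac{46472392927679}{50756306663572} + 3546796\right) = \left(-4923578\right) \frac{180022218976737587633}{50756306663572} = - \frac{443176718432523849121455437}{25378153331786}$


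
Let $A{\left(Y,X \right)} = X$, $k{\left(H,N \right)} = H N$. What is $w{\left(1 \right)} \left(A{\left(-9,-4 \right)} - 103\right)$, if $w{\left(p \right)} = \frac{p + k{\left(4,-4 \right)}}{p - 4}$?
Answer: $-535$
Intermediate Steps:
$w{\left(p \right)} = \frac{-16 + p}{-4 + p}$ ($w{\left(p \right)} = \frac{p + 4 \left(-4\right)}{p - 4} = \frac{p - 16}{-4 + p} = \frac{-16 + p}{-4 + p}$)
$w{\left(1 \right)} \left(A{\left(-9,-4 \right)} - 103\right) = \frac{-16 + 1}{-4 + 1} \left(-4 - 103\right) = \frac{1}{-3} \left(-15\right) \left(-107\right) = \left(- \frac{1}{3}\right) \left(-15\right) \left(-107\right) = 5 \left(-107\right) = -535$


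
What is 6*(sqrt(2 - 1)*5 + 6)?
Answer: 66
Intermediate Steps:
6*(sqrt(2 - 1)*5 + 6) = 6*(sqrt(1)*5 + 6) = 6*(1*5 + 6) = 6*(5 + 6) = 6*11 = 66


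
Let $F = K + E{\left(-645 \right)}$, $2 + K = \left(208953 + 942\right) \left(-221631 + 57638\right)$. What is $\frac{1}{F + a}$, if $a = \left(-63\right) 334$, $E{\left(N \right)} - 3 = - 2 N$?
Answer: $- \frac{1}{34421330486} \approx -2.9052 \cdot 10^{-11}$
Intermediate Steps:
$E{\left(N \right)} = 3 - 2 N$
$K = -34421310737$ ($K = -2 + \left(208953 + 942\right) \left(-221631 + 57638\right) = -2 + 209895 \left(-163993\right) = -2 - 34421310735 = -34421310737$)
$F = -34421309444$ ($F = -34421310737 + \left(3 - -1290\right) = -34421310737 + \left(3 + 1290\right) = -34421310737 + 1293 = -34421309444$)
$a = -21042$
$\frac{1}{F + a} = \frac{1}{-34421309444 - 21042} = \frac{1}{-34421330486} = - \frac{1}{34421330486}$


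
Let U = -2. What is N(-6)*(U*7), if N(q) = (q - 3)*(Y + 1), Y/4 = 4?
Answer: 2142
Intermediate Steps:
Y = 16 (Y = 4*4 = 16)
N(q) = -51 + 17*q (N(q) = (q - 3)*(16 + 1) = (-3 + q)*17 = -51 + 17*q)
N(-6)*(U*7) = (-51 + 17*(-6))*(-2*7) = (-51 - 102)*(-14) = -153*(-14) = 2142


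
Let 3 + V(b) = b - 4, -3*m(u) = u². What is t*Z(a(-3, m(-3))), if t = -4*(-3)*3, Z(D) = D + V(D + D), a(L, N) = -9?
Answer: -1224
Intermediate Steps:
m(u) = -u²/3
V(b) = -7 + b (V(b) = -3 + (b - 4) = -3 + (-4 + b) = -7 + b)
Z(D) = -7 + 3*D (Z(D) = D + (-7 + (D + D)) = D + (-7 + 2*D) = -7 + 3*D)
t = 36 (t = 12*3 = 36)
t*Z(a(-3, m(-3))) = 36*(-7 + 3*(-9)) = 36*(-7 - 27) = 36*(-34) = -1224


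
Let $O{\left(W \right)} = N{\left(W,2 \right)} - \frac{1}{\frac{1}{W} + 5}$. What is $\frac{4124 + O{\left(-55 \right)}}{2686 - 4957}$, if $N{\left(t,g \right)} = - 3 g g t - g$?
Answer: $- \frac{1310213}{622254} \approx -2.1056$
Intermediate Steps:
$N{\left(t,g \right)} = - g - 3 t g^{2}$ ($N{\left(t,g \right)} = - 3 g^{2} t - g = - 3 t g^{2} - g = - g - 3 t g^{2}$)
$O{\left(W \right)} = -2 - \frac{1}{5 + \frac{1}{W}} - 12 W$ ($O{\left(W \right)} = \left(-1\right) 2 \left(1 + 3 \cdot 2 W\right) - \frac{1}{\frac{1}{W} + 5} = \left(-1\right) 2 \left(1 + 6 W\right) - \frac{1}{5 + \frac{1}{W}} = \left(-2 - 12 W\right) - \frac{1}{5 + \frac{1}{W}} = -2 - \frac{1}{5 + \frac{1}{W}} - 12 W$)
$\frac{4124 + O{\left(-55 \right)}}{2686 - 4957} = \frac{4124 + \frac{-2 - 60 \left(-55\right)^{2} - -1265}{1 + 5 \left(-55\right)}}{2686 - 4957} = \frac{4124 + \frac{-2 - 181500 + 1265}{1 - 275}}{-2271} = \left(4124 + \frac{-2 - 181500 + 1265}{-274}\right) \left(- \frac{1}{2271}\right) = \left(4124 - - \frac{180237}{274}\right) \left(- \frac{1}{2271}\right) = \left(4124 + \frac{180237}{274}\right) \left(- \frac{1}{2271}\right) = \frac{1310213}{274} \left(- \frac{1}{2271}\right) = - \frac{1310213}{622254}$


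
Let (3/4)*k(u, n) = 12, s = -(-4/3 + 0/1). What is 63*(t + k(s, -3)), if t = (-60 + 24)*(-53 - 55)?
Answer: 245952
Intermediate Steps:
t = 3888 (t = -36*(-108) = 3888)
s = 4/3 (s = -(-4*1/3 + 0*1) = -(-4/3 + 0) = -1*(-4/3) = 4/3 ≈ 1.3333)
k(u, n) = 16 (k(u, n) = (4/3)*12 = 16)
63*(t + k(s, -3)) = 63*(3888 + 16) = 63*3904 = 245952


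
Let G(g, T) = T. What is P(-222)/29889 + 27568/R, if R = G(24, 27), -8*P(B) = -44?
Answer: 61035563/59778 ≈ 1021.0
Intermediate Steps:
P(B) = 11/2 (P(B) = -⅛*(-44) = 11/2)
R = 27
P(-222)/29889 + 27568/R = (11/2)/29889 + 27568/27 = (11/2)*(1/29889) + 27568*(1/27) = 11/59778 + 27568/27 = 61035563/59778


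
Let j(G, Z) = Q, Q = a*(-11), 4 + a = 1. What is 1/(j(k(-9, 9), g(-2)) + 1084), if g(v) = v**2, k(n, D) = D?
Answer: 1/1117 ≈ 0.00089526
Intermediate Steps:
a = -3 (a = -4 + 1 = -3)
Q = 33 (Q = -3*(-11) = 33)
j(G, Z) = 33
1/(j(k(-9, 9), g(-2)) + 1084) = 1/(33 + 1084) = 1/1117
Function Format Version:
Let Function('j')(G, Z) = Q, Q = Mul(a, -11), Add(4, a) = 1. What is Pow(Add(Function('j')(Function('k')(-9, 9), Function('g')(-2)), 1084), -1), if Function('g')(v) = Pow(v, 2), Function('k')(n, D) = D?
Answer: Rational(1, 1117) ≈ 0.00089526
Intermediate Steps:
a = -3 (a = Add(-4, 1) = -3)
Q = 33 (Q = Mul(-3, -11) = 33)
Function('j')(G, Z) = 33
Pow(Add(Function('j')(Function('k')(-9, 9), Function('g')(-2)), 1084), -1) = Pow(Add(33, 1084), -1) = Pow(1117, -1) = Rational(1, 1117)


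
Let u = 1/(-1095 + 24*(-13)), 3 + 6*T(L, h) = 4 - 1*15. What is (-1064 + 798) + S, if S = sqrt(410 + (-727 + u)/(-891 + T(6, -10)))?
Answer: -266 + sqrt(361452063)/938 ≈ -245.73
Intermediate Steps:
T(L, h) = -7/3 (T(L, h) = -1/2 + (4 - 1*15)/6 = -1/2 + (4 - 15)/6 = -1/2 + (1/6)*(-11) = -1/2 - 11/6 = -7/3)
u = -1/1407 (u = 1/(-1095 - 312) = 1/(-1407) = -1/1407 ≈ -0.00071073)
S = sqrt(361452063)/938 (S = sqrt(410 + (-727 - 1/1407)/(-891 - 7/3)) = sqrt(410 - 1022890/(1407*(-2680/3))) = sqrt(410 - 1022890/1407*(-3/2680)) = sqrt(410 + 102289/125692) = sqrt(51636009/125692) = sqrt(361452063)/938 ≈ 20.269)
(-1064 + 798) + S = (-1064 + 798) + sqrt(361452063)/938 = -266 + sqrt(361452063)/938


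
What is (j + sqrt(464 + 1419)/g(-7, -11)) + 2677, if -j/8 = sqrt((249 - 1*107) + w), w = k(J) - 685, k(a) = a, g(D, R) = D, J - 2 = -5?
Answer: 2677 - sqrt(1883)/7 - 8*I*sqrt(546) ≈ 2670.8 - 186.93*I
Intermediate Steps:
J = -3 (J = 2 - 5 = -3)
w = -688 (w = -3 - 685 = -688)
j = -8*I*sqrt(546) (j = -8*sqrt((249 - 1*107) - 688) = -8*sqrt((249 - 107) - 688) = -8*sqrt(142 - 688) = -8*I*sqrt(546) ≈ -186.93*I)
(j + sqrt(464 + 1419)/g(-7, -11)) + 2677 = (-8*I*sqrt(546) + sqrt(464 + 1419)/(-7)) + 2677 = (-8*I*sqrt(546) + sqrt(1883)*(-1/7)) + 2677 = (-8*I*sqrt(546) - sqrt(1883)/7) + 2677 = (-sqrt(1883)/7 - 8*I*sqrt(546)) + 2677 = 2677 - sqrt(1883)/7 - 8*I*sqrt(546)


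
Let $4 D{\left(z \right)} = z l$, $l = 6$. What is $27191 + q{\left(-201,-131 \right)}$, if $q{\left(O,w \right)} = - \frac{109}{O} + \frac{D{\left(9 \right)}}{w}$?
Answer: $\frac{1431955573}{52662} \approx 27191.0$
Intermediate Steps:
$D{\left(z \right)} = \frac{3 z}{2}$ ($D{\left(z \right)} = \frac{z 6}{4} = \frac{6 z}{4} = \frac{3 z}{2}$)
$q{\left(O,w \right)} = - \frac{109}{O} + \frac{27}{2 w}$ ($q{\left(O,w \right)} = - \frac{109}{O} + \frac{\frac{3}{2} \cdot 9}{w} = - \frac{109}{O} + \frac{27}{2 w}$)
$27191 + q{\left(-201,-131 \right)} = 27191 + \left(- \frac{109}{-201} + \frac{27}{2 \left(-131\right)}\right) = 27191 + \left(\left(-109\right) \left(- \frac{1}{201}\right) + \frac{27}{2} \left(- \frac{1}{131}\right)\right) = 27191 + \left(\frac{109}{201} - \frac{27}{262}\right) = 27191 + \frac{23131}{52662} = \frac{1431955573}{52662}$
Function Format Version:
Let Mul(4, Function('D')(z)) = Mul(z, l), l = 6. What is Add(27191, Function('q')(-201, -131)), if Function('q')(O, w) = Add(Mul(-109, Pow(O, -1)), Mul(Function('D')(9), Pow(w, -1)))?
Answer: Rational(1431955573, 52662) ≈ 27191.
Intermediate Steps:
Function('D')(z) = Mul(Rational(3, 2), z) (Function('D')(z) = Mul(Rational(1, 4), Mul(z, 6)) = Mul(Rational(1, 4), Mul(6, z)) = Mul(Rational(3, 2), z))
Function('q')(O, w) = Add(Mul(-109, Pow(O, -1)), Mul(Rational(27, 2), Pow(w, -1))) (Function('q')(O, w) = Add(Mul(-109, Pow(O, -1)), Mul(Mul(Rational(3, 2), 9), Pow(w, -1))) = Add(Mul(-109, Pow(O, -1)), Mul(Rational(27, 2), Pow(w, -1))))
Add(27191, Function('q')(-201, -131)) = Add(27191, Add(Mul(-109, Pow(-201, -1)), Mul(Rational(27, 2), Pow(-131, -1)))) = Add(27191, Add(Mul(-109, Rational(-1, 201)), Mul(Rational(27, 2), Rational(-1, 131)))) = Add(27191, Add(Rational(109, 201), Rational(-27, 262))) = Add(27191, Rational(23131, 52662)) = Rational(1431955573, 52662)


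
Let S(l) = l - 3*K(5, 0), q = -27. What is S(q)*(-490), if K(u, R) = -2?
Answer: 10290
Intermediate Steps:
S(l) = 6 + l (S(l) = l - 3*(-2) = l + 6 = 6 + l)
S(q)*(-490) = (6 - 27)*(-490) = -21*(-490) = 10290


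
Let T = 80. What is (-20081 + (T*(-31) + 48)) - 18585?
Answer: -41098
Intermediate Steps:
(-20081 + (T*(-31) + 48)) - 18585 = (-20081 + (80*(-31) + 48)) - 18585 = (-20081 + (-2480 + 48)) - 18585 = (-20081 - 2432) - 18585 = -22513 - 18585 = -41098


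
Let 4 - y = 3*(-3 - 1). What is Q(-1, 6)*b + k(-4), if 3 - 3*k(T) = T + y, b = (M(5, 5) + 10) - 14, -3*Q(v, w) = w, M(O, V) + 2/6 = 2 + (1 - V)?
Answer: 29/3 ≈ 9.6667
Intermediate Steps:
M(O, V) = 8/3 - V (M(O, V) = -⅓ + (2 + (1 - V)) = -⅓ + (3 - V) = 8/3 - V)
Q(v, w) = -w/3
b = -19/3 (b = ((8/3 - 1*5) + 10) - 14 = ((8/3 - 5) + 10) - 14 = (-7/3 + 10) - 14 = 23/3 - 14 = -19/3 ≈ -6.3333)
y = 16 (y = 4 - 3*(-3 - 1) = 4 - 3*(-4) = 4 - 1*(-12) = 4 + 12 = 16)
k(T) = -13/3 - T/3 (k(T) = 1 - (T + 16)/3 = 1 - (16 + T)/3 = 1 + (-16/3 - T/3) = -13/3 - T/3)
Q(-1, 6)*b + k(-4) = -⅓*6*(-19/3) + (-13/3 - ⅓*(-4)) = -2*(-19/3) + (-13/3 + 4/3) = 38/3 - 3 = 29/3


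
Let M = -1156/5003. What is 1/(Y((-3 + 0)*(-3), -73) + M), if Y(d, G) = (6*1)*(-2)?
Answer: -5003/61192 ≈ -0.081759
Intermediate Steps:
M = -1156/5003 (M = -1156*1/5003 = -1156/5003 ≈ -0.23106)
Y(d, G) = -12 (Y(d, G) = 6*(-2) = -12)
1/(Y((-3 + 0)*(-3), -73) + M) = 1/(-12 - 1156/5003) = 1/(-61192/5003) = -5003/61192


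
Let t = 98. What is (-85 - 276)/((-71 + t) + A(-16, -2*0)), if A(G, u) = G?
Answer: -361/11 ≈ -32.818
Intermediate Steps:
(-85 - 276)/((-71 + t) + A(-16, -2*0)) = (-85 - 276)/((-71 + 98) - 16) = -361/(27 - 16) = -361/11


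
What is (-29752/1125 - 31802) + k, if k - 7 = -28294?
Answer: -67629877/1125 ≈ -60115.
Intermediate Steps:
k = -28287 (k = 7 - 28294 = -28287)
(-29752/1125 - 31802) + k = (-29752/1125 - 31802) - 28287 = -35807002/1125 - 28287 = -67629877/1125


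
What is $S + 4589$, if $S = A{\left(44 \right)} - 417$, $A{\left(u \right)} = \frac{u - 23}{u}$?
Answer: $\frac{183589}{44} \approx 4172.5$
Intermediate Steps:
$A{\left(u \right)} = \frac{-23 + u}{u}$ ($A{\left(u \right)} = \frac{u - 23}{u} = \frac{-23 + u}{u}$)
$S = - \frac{18327}{44}$ ($S = \frac{-23 + 44}{44} - 417 = \frac{1}{44} \cdot 21 - 417 = \frac{21}{44} - 417 = - \frac{18327}{44} \approx -416.52$)
$S + 4589 = - \frac{18327}{44} + 4589 = \frac{183589}{44}$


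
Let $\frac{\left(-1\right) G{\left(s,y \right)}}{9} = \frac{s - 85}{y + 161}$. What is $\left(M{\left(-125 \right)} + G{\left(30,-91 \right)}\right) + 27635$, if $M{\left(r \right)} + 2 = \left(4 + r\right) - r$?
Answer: $\frac{387017}{14} \approx 27644.0$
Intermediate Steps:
$M{\left(r \right)} = 2$ ($M{\left(r \right)} = -2 + \left(\left(4 + r\right) - r\right) = -2 + 4 = 2$)
$G{\left(s,y \right)} = - \frac{9 \left(-85 + s\right)}{161 + y}$ ($G{\left(s,y \right)} = - 9 \frac{s - 85}{y + 161} = - 9 \frac{-85 + s}{161 + y} = - \frac{9 \left(-85 + s\right)}{161 + y}$)
$\left(M{\left(-125 \right)} + G{\left(30,-91 \right)}\right) + 27635 = \left(2 + \frac{9 \left(85 - 30\right)}{161 - 91}\right) + 27635 = \left(2 + \frac{9 \left(85 - 30\right)}{70}\right) + 27635 = \left(2 + 9 \cdot \frac{1}{70} \cdot 55\right) + 27635 = \left(2 + \frac{99}{14}\right) + 27635 = \frac{127}{14} + 27635 = \frac{387017}{14}$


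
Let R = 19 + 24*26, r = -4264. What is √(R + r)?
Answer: I*√3621 ≈ 60.175*I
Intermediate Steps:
R = 643 (R = 19 + 624 = 643)
√(R + r) = √(643 - 4264) = √(-3621) = I*√3621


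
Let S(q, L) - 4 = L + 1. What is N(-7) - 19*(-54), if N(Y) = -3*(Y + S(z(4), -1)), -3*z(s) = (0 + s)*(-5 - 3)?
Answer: 1035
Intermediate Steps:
z(s) = 8*s/3 (z(s) = -(0 + s)*(-5 - 3)/3 = -s*(-8)/3 = -(-8)*s/3 = 8*s/3)
S(q, L) = 5 + L (S(q, L) = 4 + (L + 1) = 4 + (1 + L) = 5 + L)
N(Y) = -12 - 3*Y (N(Y) = -3*(Y + (5 - 1)) = -3*(Y + 4) = -3*(4 + Y) = -12 - 3*Y)
N(-7) - 19*(-54) = (-12 - 3*(-7)) - 19*(-54) = (-12 + 21) + 1026 = 9 + 1026 = 1035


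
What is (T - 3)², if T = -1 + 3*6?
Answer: 196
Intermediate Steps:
T = 17 (T = -1 + 18 = 17)
(T - 3)² = (17 - 3)² = 14² = 196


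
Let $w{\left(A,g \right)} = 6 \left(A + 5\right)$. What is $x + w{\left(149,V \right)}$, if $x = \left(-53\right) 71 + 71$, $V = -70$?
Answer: $-2768$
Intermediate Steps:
$w{\left(A,g \right)} = 30 + 6 A$ ($w{\left(A,g \right)} = 6 \left(5 + A\right) = 30 + 6 A$)
$x = -3692$ ($x = -3763 + 71 = -3692$)
$x + w{\left(149,V \right)} = -3692 + \left(30 + 6 \cdot 149\right) = -3692 + \left(30 + 894\right) = -3692 + 924 = -2768$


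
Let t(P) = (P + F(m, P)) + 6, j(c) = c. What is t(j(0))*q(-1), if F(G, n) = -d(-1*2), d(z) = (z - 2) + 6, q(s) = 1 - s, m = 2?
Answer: 8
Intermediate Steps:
d(z) = 4 + z (d(z) = (-2 + z) + 6 = 4 + z)
F(G, n) = -2 (F(G, n) = -(4 - 1*2) = -(4 - 2) = -1*2 = -2)
t(P) = 4 + P (t(P) = (P - 2) + 6 = (-2 + P) + 6 = 4 + P)
t(j(0))*q(-1) = (4 + 0)*(1 - 1*(-1)) = 4*(1 + 1) = 4*2 = 8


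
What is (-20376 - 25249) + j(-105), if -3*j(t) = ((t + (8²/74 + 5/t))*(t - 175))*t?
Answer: 108265625/111 ≈ 9.7537e+5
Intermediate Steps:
j(t) = -t*(-175 + t)*(32/37 + t + 5/t)/3 (j(t) = -(t + (8²/74 + 5/t))*(t - 175)*t/3 = -(t + (64*(1/74) + 5/t))*(-175 + t)*t/3 = -(t + (32/37 + 5/t))*(-175 + t)*t/3 = -(32/37 + t + 5/t)*(-175 + t)*t/3 = -(-175 + t)*(32/37 + t + 5/t)*t/3 = -t*(-175 + t)*(32/37 + t + 5/t)/3)
(-20376 - 25249) + j(-105) = (-20376 - 25249) + (875/3 - ⅓*(-105)³ + (1805/37)*(-105) + (6443/111)*(-105)²) = -45625 + (875/3 - ⅓*(-1157625) - 189525/37 + (6443/111)*11025) = -45625 + (875/3 + 385875 - 189525/37 + 23678025/37) = -45625 + 113330000/111 = 108265625/111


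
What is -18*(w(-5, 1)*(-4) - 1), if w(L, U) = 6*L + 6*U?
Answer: -1710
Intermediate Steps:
-18*(w(-5, 1)*(-4) - 1) = -18*((6*(-5) + 6*1)*(-4) - 1) = -18*((-30 + 6)*(-4) - 1) = -18*(-24*(-4) - 1) = -18*(96 - 1) = -18*95 = -1710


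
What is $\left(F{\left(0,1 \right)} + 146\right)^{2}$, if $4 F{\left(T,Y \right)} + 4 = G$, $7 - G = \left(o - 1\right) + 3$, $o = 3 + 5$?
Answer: $\frac{332929}{16} \approx 20808.0$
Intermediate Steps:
$o = 8$
$G = -3$ ($G = 7 - \left(\left(8 - 1\right) + 3\right) = 7 - \left(7 + 3\right) = 7 - 10 = -3$)
$F{\left(T,Y \right)} = - \frac{7}{4}$ ($F{\left(T,Y \right)} = -1 + \frac{1}{4} \left(-3\right) = -1 - \frac{3}{4} = - \frac{7}{4}$)
$\left(F{\left(0,1 \right)} + 146\right)^{2} = \left(- \frac{7}{4} + 146\right)^{2} = \left(\frac{577}{4}\right)^{2} = \frac{332929}{16}$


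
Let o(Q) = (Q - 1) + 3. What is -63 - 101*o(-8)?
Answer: 543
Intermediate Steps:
o(Q) = 2 + Q (o(Q) = (-1 + Q) + 3 = 2 + Q)
-63 - 101*o(-8) = -63 - 101*(2 - 8) = -63 - 101*(-6) = -63 + 606 = 543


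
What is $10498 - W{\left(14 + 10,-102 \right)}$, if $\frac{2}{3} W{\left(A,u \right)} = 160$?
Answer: $10258$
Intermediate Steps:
$W{\left(A,u \right)} = 240$ ($W{\left(A,u \right)} = \frac{3}{2} \cdot 160 = 240$)
$10498 - W{\left(14 + 10,-102 \right)} = 10498 - 240 = 10258$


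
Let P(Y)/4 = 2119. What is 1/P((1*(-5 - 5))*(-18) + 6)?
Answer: 1/8476 ≈ 0.00011798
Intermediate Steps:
P(Y) = 8476 (P(Y) = 4*2119 = 8476)
1/P((1*(-5 - 5))*(-18) + 6) = 1/8476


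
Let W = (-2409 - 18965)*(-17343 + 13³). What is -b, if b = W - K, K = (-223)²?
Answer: -323680875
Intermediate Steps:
K = 49729
W = 323730604 (W = -21374*(-17343 + 2197) = -21374*(-15146) = 323730604)
b = 323680875 (b = 323730604 - 1*49729 = 323730604 - 49729 = 323680875)
-b = -1*323680875 = -323680875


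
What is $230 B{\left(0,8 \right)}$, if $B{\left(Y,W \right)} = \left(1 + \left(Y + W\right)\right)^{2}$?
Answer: $18630$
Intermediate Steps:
$B{\left(Y,W \right)} = \left(1 + W + Y\right)^{2}$ ($B{\left(Y,W \right)} = \left(1 + \left(W + Y\right)\right)^{2} = \left(1 + W + Y\right)^{2}$)
$230 B{\left(0,8 \right)} = 230 \left(1 + 8 + 0\right)^{2} = 230 \cdot 9^{2} = 230 \cdot 81 = 18630$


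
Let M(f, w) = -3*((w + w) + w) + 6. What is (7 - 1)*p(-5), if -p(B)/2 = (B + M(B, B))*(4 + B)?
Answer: 552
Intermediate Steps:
M(f, w) = 6 - 9*w (M(f, w) = -3*(2*w + w) + 6 = -9*w + 6 = 6 - 9*w)
p(B) = -2*(4 + B)*(6 - 8*B) (p(B) = -2*(B + (6 - 9*B))*(4 + B) = -2*(6 - 8*B)*(4 + B) = -2*(4 + B)*(6 - 8*B))
(7 - 1)*p(-5) = (7 - 1)*(-48 + 16*(-5)**2 + 52*(-5)) = 6*(-48 + 16*25 - 260) = 6*(-48 + 400 - 260) = 6*92 = 552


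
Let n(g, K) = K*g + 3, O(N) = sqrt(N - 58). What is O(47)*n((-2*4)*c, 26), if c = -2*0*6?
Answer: 3*I*sqrt(11) ≈ 9.9499*I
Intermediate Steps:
c = 0 (c = 0*6 = 0)
O(N) = sqrt(-58 + N)
n(g, K) = 3 + K*g
O(47)*n((-2*4)*c, 26) = sqrt(-58 + 47)*(3 + 26*(-2*4*0)) = sqrt(-11)*(3 + 26*(-8*0)) = (I*sqrt(11))*(3 + 26*0) = (I*sqrt(11))*(3 + 0) = (I*sqrt(11))*3 = 3*I*sqrt(11)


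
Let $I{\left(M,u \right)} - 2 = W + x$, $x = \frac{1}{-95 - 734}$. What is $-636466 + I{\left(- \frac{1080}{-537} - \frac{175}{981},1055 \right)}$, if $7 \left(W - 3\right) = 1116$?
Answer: $- \frac{3692458026}{5803} \approx -6.363 \cdot 10^{5}$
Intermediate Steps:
$x = - \frac{1}{829}$ ($x = \frac{1}{-829} = - \frac{1}{829} \approx -0.0012063$)
$W = \frac{1137}{7}$ ($W = 3 + \frac{1}{7} \cdot 1116 = 3 + \frac{1116}{7} = \frac{1137}{7} \approx 162.43$)
$I{\left(M,u \right)} = \frac{954172}{5803}$ ($I{\left(M,u \right)} = 2 + \left(\frac{1137}{7} - \frac{1}{829}\right) = 2 + \frac{942566}{5803} = \frac{954172}{5803}$)
$-636466 + I{\left(- \frac{1080}{-537} - \frac{175}{981},1055 \right)} = -636466 + \frac{954172}{5803} = - \frac{3692458026}{5803}$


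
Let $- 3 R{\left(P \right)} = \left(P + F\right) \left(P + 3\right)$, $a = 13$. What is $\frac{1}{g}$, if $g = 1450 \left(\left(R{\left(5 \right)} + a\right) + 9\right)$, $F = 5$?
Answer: $- \frac{3}{20300} \approx -0.00014778$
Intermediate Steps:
$R{\left(P \right)} = - \frac{\left(3 + P\right) \left(5 + P\right)}{3}$ ($R{\left(P \right)} = - \frac{\left(P + 5\right) \left(P + 3\right)}{3} = - \frac{\left(5 + P\right) \left(3 + P\right)}{3} = - \frac{\left(3 + P\right) \left(5 + P\right)}{3}$)
$g = - \frac{20300}{3}$ ($g = 1450 \left(\left(\left(-5 - \frac{40}{3} - \frac{5^{2}}{3}\right) + 13\right) + 9\right) = 1450 \left(\left(\left(-5 - \frac{40}{3} - \frac{25}{3}\right) + 13\right) + 9\right) = 1450 \left(\left(- \frac{80}{3} + 13\right) + 9\right) = 1450 \left(- \frac{41}{3} + 9\right) = 1450 \left(- \frac{14}{3}\right) = - \frac{20300}{3} \approx -6766.7$)
$\frac{1}{g} = \frac{1}{- \frac{20300}{3}} = - \frac{3}{20300}$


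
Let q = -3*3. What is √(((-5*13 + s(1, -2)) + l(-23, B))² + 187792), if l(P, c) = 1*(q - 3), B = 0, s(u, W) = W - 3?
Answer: 2*√48629 ≈ 441.04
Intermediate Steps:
q = -9
s(u, W) = -3 + W
l(P, c) = -12 (l(P, c) = 1*(-9 - 3) = 1*(-12) = -12)
√(((-5*13 + s(1, -2)) + l(-23, B))² + 187792) = √(((-5*13 + (-3 - 2)) - 12)² + 187792) = √(((-65 - 5) - 12)² + 187792) = √((-70 - 12)² + 187792) = √((-82)² + 187792) = √(6724 + 187792) = √194516 = 2*√48629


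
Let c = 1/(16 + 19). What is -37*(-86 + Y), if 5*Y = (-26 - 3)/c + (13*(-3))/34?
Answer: 1819253/170 ≈ 10701.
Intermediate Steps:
c = 1/35 ≈ 0.028571
Y = -34549/170 (Y = ((-26 - 3)/(1/35) + (13*(-3))/34)/5 = (-29*35 - 39*1/34)/5 = (-1015 - 39/34)/5 = (⅕)*(-34549/34) = -34549/170 ≈ -203.23)
-37*(-86 + Y) = -37*(-86 - 34549/170) = -37*(-49169/170) = 1819253/170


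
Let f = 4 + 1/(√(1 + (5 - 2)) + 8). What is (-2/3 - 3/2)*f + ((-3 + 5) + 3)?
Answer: -233/60 ≈ -3.8833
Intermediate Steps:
f = 41/10 (f = 4 + 1/(√(1 + 3) + 8) = 4 + 1/(√4 + 8) = 4 + 1/(2 + 8) = 4 + 1/10 = 4 + ⅒ = 41/10 ≈ 4.1000)
(-2/3 - 3/2)*f + ((-3 + 5) + 3) = (-2/3 - 3/2)*(41/10) + ((-3 + 5) + 3) = (-2*⅓ - 3*½)*(41/10) + (2 + 3) = (-⅔ - 3/2)*(41/10) + 5 = -13/6*41/10 + 5 = -533/60 + 5 = -233/60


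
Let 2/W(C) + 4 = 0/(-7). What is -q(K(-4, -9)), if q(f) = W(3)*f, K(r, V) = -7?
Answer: -7/2 ≈ -3.5000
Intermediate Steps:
W(C) = -½ (W(C) = 2/(-4 + 0/(-7)) = 2/(-4 + 0*(-⅐)) = 2/(-4 + 0) = 2/(-4) = 2*(-¼) = -½)
q(f) = -f/2
-q(K(-4, -9)) = -(-1)*(-7)/2 = -1*7/2 = -7/2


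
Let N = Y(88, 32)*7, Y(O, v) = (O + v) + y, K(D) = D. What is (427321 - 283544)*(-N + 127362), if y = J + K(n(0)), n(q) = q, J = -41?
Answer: 18232217593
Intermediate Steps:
y = -41 (y = -41 + 0 = -41)
Y(O, v) = -41 + O + v (Y(O, v) = (O + v) - 41 = -41 + O + v)
N = 553 (N = (-41 + 88 + 32)*7 = 79*7 = 553)
(427321 - 283544)*(-N + 127362) = (427321 - 283544)*(-1*553 + 127362) = 143777*(-553 + 127362) = 143777*126809 = 18232217593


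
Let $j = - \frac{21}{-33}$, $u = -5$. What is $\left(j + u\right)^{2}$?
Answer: $\frac{2304}{121} \approx 19.041$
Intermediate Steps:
$j = \frac{7}{11}$ ($j = \left(-21\right) \left(- \frac{1}{33}\right) = \frac{7}{11} \approx 0.63636$)
$\left(j + u\right)^{2} = \left(\frac{7}{11} - 5\right)^{2} = \left(- \frac{48}{11}\right)^{2} = \frac{2304}{121}$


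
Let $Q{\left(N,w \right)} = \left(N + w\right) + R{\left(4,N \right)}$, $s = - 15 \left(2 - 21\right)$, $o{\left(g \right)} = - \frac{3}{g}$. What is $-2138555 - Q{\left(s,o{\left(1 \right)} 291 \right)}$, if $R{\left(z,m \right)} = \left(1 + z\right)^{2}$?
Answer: $-2137992$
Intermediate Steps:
$s = 285$ ($s = \left(-15\right) \left(-19\right) = 285$)
$Q{\left(N,w \right)} = 25 + N + w$ ($Q{\left(N,w \right)} = \left(N + w\right) + \left(1 + 4\right)^{2} = \left(N + w\right) + 5^{2} = \left(N + w\right) + 25 = 25 + N + w$)
$-2138555 - Q{\left(s,o{\left(1 \right)} 291 \right)} = -2138555 - \left(25 + 285 + - \frac{3}{1} \cdot 291\right) = -2138555 - \left(25 + 285 + \left(-3\right) 1 \cdot 291\right) = -2138555 - \left(25 + 285 - 873\right) = -2138555 - -563 = -2138555 + 563 = -2137992$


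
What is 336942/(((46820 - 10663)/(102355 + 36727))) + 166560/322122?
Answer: 2515911651346948/1941160859 ≈ 1.2961e+6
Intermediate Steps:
336942/(((46820 - 10663)/(102355 + 36727))) + 166560/322122 = 336942/((36157/139082)) + 166560*(1/322122) = 336942/((36157*(1/139082))) + 27760/53687 = 336942/(36157/139082) + 27760/53687 = 336942*(139082/36157) + 27760/53687 = 46862567244/36157 + 27760/53687 = 2515911651346948/1941160859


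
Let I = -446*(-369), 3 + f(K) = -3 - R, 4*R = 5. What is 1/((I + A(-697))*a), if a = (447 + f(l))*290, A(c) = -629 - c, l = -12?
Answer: 1/20996382655 ≈ 4.7627e-11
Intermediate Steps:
R = 5/4 (R = (¼)*5 = 5/4 ≈ 1.2500)
f(K) = -29/4 (f(K) = -3 + (-3 - 1*5/4) = -3 + (-3 - 5/4) = -3 - 17/4 = -29/4)
I = 164574
a = 255055/2 (a = (447 - 29/4)*290 = (1759/4)*290 = 255055/2 ≈ 1.2753e+5)
1/((I + A(-697))*a) = 1/((164574 + (-629 - 1*(-697)))*(255055/2)) = (2/255055)/(164574 + (-629 + 697)) = (2/255055)/(164574 + 68) = (2/255055)/164642 = (1/164642)*(2/255055) = 1/20996382655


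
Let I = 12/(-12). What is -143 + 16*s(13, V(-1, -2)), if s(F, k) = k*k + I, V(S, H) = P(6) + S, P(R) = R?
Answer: 241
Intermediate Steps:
I = -1 (I = 12*(-1/12) = -1)
V(S, H) = 6 + S
s(F, k) = -1 + k**2 (s(F, k) = k*k - 1 = k**2 - 1 = -1 + k**2)
-143 + 16*s(13, V(-1, -2)) = -143 + 16*(-1 + (6 - 1)**2) = -143 + 16*(-1 + 5**2) = -143 + 16*(-1 + 25) = -143 + 16*24 = -143 + 384 = 241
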